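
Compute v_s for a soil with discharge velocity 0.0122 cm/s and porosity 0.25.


Result: 0.0488 cm/s

Derivation:
Using v_s = v_d / n
v_s = 0.0122 / 0.25
v_s = 0.0488 cm/s


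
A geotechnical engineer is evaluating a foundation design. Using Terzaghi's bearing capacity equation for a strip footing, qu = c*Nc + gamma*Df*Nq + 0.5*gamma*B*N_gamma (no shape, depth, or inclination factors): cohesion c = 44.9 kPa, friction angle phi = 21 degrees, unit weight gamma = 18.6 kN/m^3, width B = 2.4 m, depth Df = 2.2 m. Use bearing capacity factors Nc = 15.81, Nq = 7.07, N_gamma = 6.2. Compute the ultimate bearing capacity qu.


Result: 1137.56 kPa

Derivation:
Compute qu = c*Nc + gamma*Df*Nq + 0.5*gamma*B*N_gamma
Term 1: 44.9 * 15.81 = 709.869
Term 2: 18.6 * 2.2 * 7.07 = 289.3044
Term 3: 0.5 * 18.6 * 2.4 * 6.2 = 138.384
qu = 709.869 + 289.3044 + 138.384
qu = 1137.56 kPa


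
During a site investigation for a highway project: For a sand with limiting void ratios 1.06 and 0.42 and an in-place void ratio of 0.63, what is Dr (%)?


Result: 67.19 %

Derivation:
Using Dr = (e_max - e) / (e_max - e_min) * 100
e_max - e = 1.06 - 0.63 = 0.43
e_max - e_min = 1.06 - 0.42 = 0.64
Dr = 0.43 / 0.64 * 100
Dr = 67.19 %


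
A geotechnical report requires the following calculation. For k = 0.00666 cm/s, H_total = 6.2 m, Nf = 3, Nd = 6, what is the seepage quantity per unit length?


Result: 0.0002065 m^3/s per m

Derivation:
Convert k to m/s for unit consistency with H:
k = 0.00666 cm/s = 0.00666 / 100 m/s = 6.66e-05 m/s
Using q = k * H * Nf / Nd
Nf / Nd = 3 / 6 = 0.5
q = 6.66e-05 * 6.2 * 0.5
q = 0.0002065 m^3/s per m


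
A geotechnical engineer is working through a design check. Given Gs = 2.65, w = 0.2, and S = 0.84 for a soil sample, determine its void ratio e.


Using the relation e = Gs * w / S
e = 2.65 * 0.2 / 0.84
e = 0.631


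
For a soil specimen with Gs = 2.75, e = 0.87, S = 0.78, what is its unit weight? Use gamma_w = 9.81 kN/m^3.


Using gamma = gamma_w * (Gs + S*e) / (1 + e)
Numerator: Gs + S*e = 2.75 + 0.78*0.87 = 3.4286
Denominator: 1 + e = 1 + 0.87 = 1.87
gamma = 9.81 * 3.4286 / 1.87
gamma = 17.986 kN/m^3


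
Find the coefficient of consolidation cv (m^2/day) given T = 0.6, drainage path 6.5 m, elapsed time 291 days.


Using cv = T * H_dr^2 / t
H_dr^2 = 6.5^2 = 42.25
cv = 0.6 * 42.25 / 291
cv = 0.08711 m^2/day


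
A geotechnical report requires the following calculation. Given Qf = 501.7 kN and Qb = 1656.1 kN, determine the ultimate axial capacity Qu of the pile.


Using Qu = Qf + Qb
Qu = 501.7 + 1656.1
Qu = 2157.8 kN


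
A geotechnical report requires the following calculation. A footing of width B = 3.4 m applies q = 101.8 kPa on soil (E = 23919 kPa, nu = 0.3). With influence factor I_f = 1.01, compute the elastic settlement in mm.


Result: 13.3 mm

Derivation:
Using Se = q * B * (1 - nu^2) * I_f / E
1 - nu^2 = 1 - 0.3^2 = 0.91
Se = 101.8 * 3.4 * 0.91 * 1.01 / 23919
Se = 0.013300 m
Convert to mm: Se = 0.013300 * 1000 = 13.3 mm


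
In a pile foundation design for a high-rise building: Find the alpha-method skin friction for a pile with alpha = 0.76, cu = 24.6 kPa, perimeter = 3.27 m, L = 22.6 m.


Result: 1381.67 kN

Derivation:
Using Qs = alpha * cu * perimeter * L
Qs = 0.76 * 24.6 * 3.27 * 22.6
Qs = 1381.67 kN


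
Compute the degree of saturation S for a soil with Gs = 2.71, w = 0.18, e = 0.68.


Using S = Gs * w / e
S = 2.71 * 0.18 / 0.68
S = 0.7174


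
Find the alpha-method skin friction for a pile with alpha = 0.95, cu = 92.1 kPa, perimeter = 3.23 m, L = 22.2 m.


Result: 6273.92 kN

Derivation:
Using Qs = alpha * cu * perimeter * L
Qs = 0.95 * 92.1 * 3.23 * 22.2
Qs = 6273.92 kN


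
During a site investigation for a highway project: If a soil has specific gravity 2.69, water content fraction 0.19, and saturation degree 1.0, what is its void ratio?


Using the relation e = Gs * w / S
e = 2.69 * 0.19 / 1.0
e = 0.5111


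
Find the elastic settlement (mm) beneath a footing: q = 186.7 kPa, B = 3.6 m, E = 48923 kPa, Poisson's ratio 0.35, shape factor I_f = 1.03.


Using Se = q * B * (1 - nu^2) * I_f / E
1 - nu^2 = 1 - 0.35^2 = 0.8775
Se = 186.7 * 3.6 * 0.8775 * 1.03 / 48923
Se = 0.012417 m
Convert to mm: Se = 0.012417 * 1000 = 12.417 mm


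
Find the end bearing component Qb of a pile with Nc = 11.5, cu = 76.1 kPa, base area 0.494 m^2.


Result: 432.32 kN

Derivation:
Using Qb = Nc * cu * Ab
Qb = 11.5 * 76.1 * 0.494
Qb = 432.32 kN


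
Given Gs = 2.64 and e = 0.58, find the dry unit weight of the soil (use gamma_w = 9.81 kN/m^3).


Using gamma_d = Gs * gamma_w / (1 + e)
gamma_d = 2.64 * 9.81 / (1 + 0.58)
gamma_d = 2.64 * 9.81 / 1.58
gamma_d = 16.391 kN/m^3


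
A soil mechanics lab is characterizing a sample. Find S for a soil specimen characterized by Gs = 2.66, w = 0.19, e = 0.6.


Using S = Gs * w / e
S = 2.66 * 0.19 / 0.6
S = 0.8423


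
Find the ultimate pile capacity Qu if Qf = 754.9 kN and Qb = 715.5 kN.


Using Qu = Qf + Qb
Qu = 754.9 + 715.5
Qu = 1470.4 kN


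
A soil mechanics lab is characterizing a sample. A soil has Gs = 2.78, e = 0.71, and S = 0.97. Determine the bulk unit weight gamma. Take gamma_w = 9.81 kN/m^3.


Using gamma = gamma_w * (Gs + S*e) / (1 + e)
Numerator: Gs + S*e = 2.78 + 0.97*0.71 = 3.4687
Denominator: 1 + e = 1 + 0.71 = 1.71
gamma = 9.81 * 3.4687 / 1.71
gamma = 19.899 kN/m^3


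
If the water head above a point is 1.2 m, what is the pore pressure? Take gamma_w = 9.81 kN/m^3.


Result: 11.77 kPa

Derivation:
Using u = gamma_w * h_w
u = 9.81 * 1.2
u = 11.77 kPa


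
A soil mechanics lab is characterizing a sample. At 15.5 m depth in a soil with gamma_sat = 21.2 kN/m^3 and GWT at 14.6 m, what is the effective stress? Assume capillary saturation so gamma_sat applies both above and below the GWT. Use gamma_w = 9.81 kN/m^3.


Total stress = gamma_sat * depth
sigma = 21.2 * 15.5 = 328.6 kPa
Pore water pressure u = gamma_w * (depth - d_wt)
u = 9.81 * (15.5 - 14.6) = 8.829 kPa
Effective stress = sigma - u
sigma' = 328.6 - 8.829 = 319.77 kPa


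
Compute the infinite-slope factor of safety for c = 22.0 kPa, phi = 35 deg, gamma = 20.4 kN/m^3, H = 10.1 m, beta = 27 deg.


Result: 1.638

Derivation:
Using Fs = c / (gamma*H*sin(beta)*cos(beta)) + tan(phi)/tan(beta)
Cohesion contribution = 22.0 / (20.4*10.1*sin(27)*cos(27))
Cohesion contribution = 0.263963
Friction contribution = tan(35)/tan(27) = 1.37423
Fs = 0.263963 + 1.37423
Fs = 1.638


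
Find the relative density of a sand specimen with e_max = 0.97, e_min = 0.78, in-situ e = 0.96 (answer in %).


Result: 5.26 %

Derivation:
Using Dr = (e_max - e) / (e_max - e_min) * 100
e_max - e = 0.97 - 0.96 = 0.01
e_max - e_min = 0.97 - 0.78 = 0.19
Dr = 0.01 / 0.19 * 100
Dr = 5.26 %


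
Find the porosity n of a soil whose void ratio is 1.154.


Result: 0.5357

Derivation:
Using the relation n = e / (1 + e)
n = 1.154 / (1 + 1.154)
n = 1.154 / 2.154
n = 0.5357


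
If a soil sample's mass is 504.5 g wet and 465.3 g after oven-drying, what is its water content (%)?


Result: 8.42 %

Derivation:
Using w = (m_wet - m_dry) / m_dry * 100
m_wet - m_dry = 504.5 - 465.3 = 39.2 g
w = 39.2 / 465.3 * 100
w = 8.42 %


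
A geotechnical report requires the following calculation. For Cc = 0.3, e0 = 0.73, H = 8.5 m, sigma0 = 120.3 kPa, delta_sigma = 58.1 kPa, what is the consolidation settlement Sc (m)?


Using Sc = Cc * H / (1 + e0) * log10((sigma0 + delta_sigma) / sigma0)
Stress ratio = (120.3 + 58.1) / 120.3 = 1.48296
log10(1.48296) = 0.171129
Cc * H / (1 + e0) = 0.3 * 8.5 / (1 + 0.73) = 1.47399
Sc = 1.47399 * 0.171129
Sc = 0.2522 m


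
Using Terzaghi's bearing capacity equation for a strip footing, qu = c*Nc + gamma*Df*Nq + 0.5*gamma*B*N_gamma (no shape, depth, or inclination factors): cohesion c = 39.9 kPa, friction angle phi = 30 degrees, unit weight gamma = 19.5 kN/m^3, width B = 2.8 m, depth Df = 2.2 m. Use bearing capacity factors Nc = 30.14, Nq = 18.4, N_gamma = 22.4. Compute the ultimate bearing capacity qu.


Compute qu = c*Nc + gamma*Df*Nq + 0.5*gamma*B*N_gamma
Term 1: 39.9 * 30.14 = 1202.586
Term 2: 19.5 * 2.2 * 18.4 = 789.36
Term 3: 0.5 * 19.5 * 2.8 * 22.4 = 611.52
qu = 1202.586 + 789.36 + 611.52
qu = 2603.47 kPa


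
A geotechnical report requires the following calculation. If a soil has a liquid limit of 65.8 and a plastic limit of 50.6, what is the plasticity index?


Using PI = LL - PL
PI = 65.8 - 50.6
PI = 15.2


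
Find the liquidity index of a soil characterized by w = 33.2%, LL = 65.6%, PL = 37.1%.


First compute the plasticity index:
PI = LL - PL = 65.6 - 37.1 = 28.5
Then compute the liquidity index:
LI = (w - PL) / PI
LI = (33.2 - 37.1) / 28.5
LI = -0.137


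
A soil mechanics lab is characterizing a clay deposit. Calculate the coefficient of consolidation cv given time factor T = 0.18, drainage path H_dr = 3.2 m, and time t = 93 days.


Result: 0.01982 m^2/day

Derivation:
Using cv = T * H_dr^2 / t
H_dr^2 = 3.2^2 = 10.24
cv = 0.18 * 10.24 / 93
cv = 0.01982 m^2/day


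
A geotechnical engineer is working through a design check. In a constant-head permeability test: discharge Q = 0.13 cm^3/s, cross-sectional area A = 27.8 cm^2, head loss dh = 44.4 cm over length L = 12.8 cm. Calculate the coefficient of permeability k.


Compute hydraulic gradient:
i = dh / L = 44.4 / 12.8 = 3.46875
Then apply Darcy's law:
k = Q / (A * i)
k = 0.13 / (27.8 * 3.46875)
k = 0.13 / 96.4312
k = 0.001348 cm/s


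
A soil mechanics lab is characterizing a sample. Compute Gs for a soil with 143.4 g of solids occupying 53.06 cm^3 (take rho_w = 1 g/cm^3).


Using Gs = m_s / (V_s * rho_w)
Since rho_w = 1 g/cm^3:
Gs = 143.4 / 53.06
Gs = 2.703


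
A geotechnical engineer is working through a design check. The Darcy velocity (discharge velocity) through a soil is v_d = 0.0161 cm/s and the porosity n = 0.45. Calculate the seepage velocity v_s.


Result: 0.03578 cm/s

Derivation:
Using v_s = v_d / n
v_s = 0.0161 / 0.45
v_s = 0.03578 cm/s


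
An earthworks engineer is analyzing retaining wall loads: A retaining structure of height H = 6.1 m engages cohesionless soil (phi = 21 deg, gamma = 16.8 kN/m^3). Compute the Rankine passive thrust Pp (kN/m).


Compute passive earth pressure coefficient:
Kp = tan^2(45 + phi/2) = tan^2(55.5) = 2.117051
Compute passive force:
Pp = 0.5 * Kp * gamma * H^2
Pp = 0.5 * 2.117051 * 16.8 * 6.1^2
Pp = 661.71 kN/m


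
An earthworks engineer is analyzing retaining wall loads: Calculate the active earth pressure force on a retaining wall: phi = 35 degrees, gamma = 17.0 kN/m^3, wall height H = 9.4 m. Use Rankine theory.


Compute active earth pressure coefficient:
Ka = tan^2(45 - phi/2) = tan^2(27.5) = 0.27099
Compute active force:
Pa = 0.5 * Ka * gamma * H^2
Pa = 0.5 * 0.27099 * 17.0 * 9.4^2
Pa = 203.53 kN/m


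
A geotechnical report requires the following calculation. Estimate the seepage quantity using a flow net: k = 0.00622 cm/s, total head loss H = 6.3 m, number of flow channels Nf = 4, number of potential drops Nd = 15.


Convert k to m/s for unit consistency with H:
k = 0.00622 cm/s = 0.00622 / 100 m/s = 6.22e-05 m/s
Using q = k * H * Nf / Nd
Nf / Nd = 4 / 15 = 0.2667
q = 6.22e-05 * 6.3 * 0.2667
q = 0.0001045 m^3/s per m


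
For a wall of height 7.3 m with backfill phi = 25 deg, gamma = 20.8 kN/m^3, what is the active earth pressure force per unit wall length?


Compute active earth pressure coefficient:
Ka = tan^2(45 - phi/2) = tan^2(32.5) = 0.405859
Compute active force:
Pa = 0.5 * Ka * gamma * H^2
Pa = 0.5 * 0.405859 * 20.8 * 7.3^2
Pa = 224.93 kN/m


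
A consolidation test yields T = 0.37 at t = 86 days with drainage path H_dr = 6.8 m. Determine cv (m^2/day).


Using cv = T * H_dr^2 / t
H_dr^2 = 6.8^2 = 46.24
cv = 0.37 * 46.24 / 86
cv = 0.19894 m^2/day


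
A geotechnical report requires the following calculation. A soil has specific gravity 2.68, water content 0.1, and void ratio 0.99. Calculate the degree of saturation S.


Using S = Gs * w / e
S = 2.68 * 0.1 / 0.99
S = 0.2707


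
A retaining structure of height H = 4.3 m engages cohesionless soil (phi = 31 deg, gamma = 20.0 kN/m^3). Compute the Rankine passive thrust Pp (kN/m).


Compute passive earth pressure coefficient:
Kp = tan^2(45 + phi/2) = tan^2(60.5) = 3.124035
Compute passive force:
Pp = 0.5 * Kp * gamma * H^2
Pp = 0.5 * 3.124035 * 20.0 * 4.3^2
Pp = 577.63 kN/m


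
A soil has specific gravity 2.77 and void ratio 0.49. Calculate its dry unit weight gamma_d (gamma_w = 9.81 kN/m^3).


Result: 18.237 kN/m^3

Derivation:
Using gamma_d = Gs * gamma_w / (1 + e)
gamma_d = 2.77 * 9.81 / (1 + 0.49)
gamma_d = 2.77 * 9.81 / 1.49
gamma_d = 18.237 kN/m^3


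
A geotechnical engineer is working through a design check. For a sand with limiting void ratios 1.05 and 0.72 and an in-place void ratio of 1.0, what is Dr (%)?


Result: 15.15 %

Derivation:
Using Dr = (e_max - e) / (e_max - e_min) * 100
e_max - e = 1.05 - 1.0 = 0.05
e_max - e_min = 1.05 - 0.72 = 0.33
Dr = 0.05 / 0.33 * 100
Dr = 15.15 %


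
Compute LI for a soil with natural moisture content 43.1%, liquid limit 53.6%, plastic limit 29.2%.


First compute the plasticity index:
PI = LL - PL = 53.6 - 29.2 = 24.4
Then compute the liquidity index:
LI = (w - PL) / PI
LI = (43.1 - 29.2) / 24.4
LI = 0.57


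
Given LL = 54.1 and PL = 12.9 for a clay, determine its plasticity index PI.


Result: 41.2

Derivation:
Using PI = LL - PL
PI = 54.1 - 12.9
PI = 41.2


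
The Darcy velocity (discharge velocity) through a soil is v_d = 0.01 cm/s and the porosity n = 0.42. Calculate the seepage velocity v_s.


Using v_s = v_d / n
v_s = 0.01 / 0.42
v_s = 0.02381 cm/s


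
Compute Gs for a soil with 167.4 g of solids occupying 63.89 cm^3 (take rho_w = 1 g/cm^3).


Using Gs = m_s / (V_s * rho_w)
Since rho_w = 1 g/cm^3:
Gs = 167.4 / 63.89
Gs = 2.62


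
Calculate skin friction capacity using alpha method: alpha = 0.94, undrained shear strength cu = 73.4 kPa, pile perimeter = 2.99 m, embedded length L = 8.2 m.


Using Qs = alpha * cu * perimeter * L
Qs = 0.94 * 73.4 * 2.99 * 8.2
Qs = 1691.64 kN


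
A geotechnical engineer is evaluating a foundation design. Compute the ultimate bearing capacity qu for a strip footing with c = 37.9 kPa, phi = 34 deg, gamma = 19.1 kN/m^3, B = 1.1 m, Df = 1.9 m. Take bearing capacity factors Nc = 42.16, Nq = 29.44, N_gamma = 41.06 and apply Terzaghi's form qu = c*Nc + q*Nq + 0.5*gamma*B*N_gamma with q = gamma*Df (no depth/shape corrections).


Compute qu = c*Nc + gamma*Df*Nq + 0.5*gamma*B*N_gamma
Term 1: 37.9 * 42.16 = 1597.864
Term 2: 19.1 * 1.9 * 29.44 = 1068.3776
Term 3: 0.5 * 19.1 * 1.1 * 41.06 = 431.3353
qu = 1597.864 + 1068.3776 + 431.3353
qu = 3097.58 kPa


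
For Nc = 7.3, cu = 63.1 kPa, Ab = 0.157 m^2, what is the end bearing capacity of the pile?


Result: 72.32 kN

Derivation:
Using Qb = Nc * cu * Ab
Qb = 7.3 * 63.1 * 0.157
Qb = 72.32 kN


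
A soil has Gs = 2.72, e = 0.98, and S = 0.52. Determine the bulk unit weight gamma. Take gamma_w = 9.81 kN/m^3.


Using gamma = gamma_w * (Gs + S*e) / (1 + e)
Numerator: Gs + S*e = 2.72 + 0.52*0.98 = 3.2296
Denominator: 1 + e = 1 + 0.98 = 1.98
gamma = 9.81 * 3.2296 / 1.98
gamma = 16.001 kN/m^3


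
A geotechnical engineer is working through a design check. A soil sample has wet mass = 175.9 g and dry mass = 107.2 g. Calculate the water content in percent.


Using w = (m_wet - m_dry) / m_dry * 100
m_wet - m_dry = 175.9 - 107.2 = 68.7 g
w = 68.7 / 107.2 * 100
w = 64.09 %


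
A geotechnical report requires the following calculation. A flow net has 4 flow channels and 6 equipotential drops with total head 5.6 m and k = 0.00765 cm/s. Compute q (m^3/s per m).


Convert k to m/s for unit consistency with H:
k = 0.00765 cm/s = 0.00765 / 100 m/s = 7.65e-05 m/s
Using q = k * H * Nf / Nd
Nf / Nd = 4 / 6 = 0.6667
q = 7.65e-05 * 5.6 * 0.6667
q = 0.0002856 m^3/s per m


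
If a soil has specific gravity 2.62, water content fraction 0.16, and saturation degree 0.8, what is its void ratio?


Using the relation e = Gs * w / S
e = 2.62 * 0.16 / 0.8
e = 0.524


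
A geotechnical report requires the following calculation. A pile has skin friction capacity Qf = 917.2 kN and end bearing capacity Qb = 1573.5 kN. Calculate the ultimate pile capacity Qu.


Using Qu = Qf + Qb
Qu = 917.2 + 1573.5
Qu = 2490.7 kN


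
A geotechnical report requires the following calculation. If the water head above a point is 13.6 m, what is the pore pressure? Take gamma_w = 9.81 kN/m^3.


Using u = gamma_w * h_w
u = 9.81 * 13.6
u = 133.42 kPa


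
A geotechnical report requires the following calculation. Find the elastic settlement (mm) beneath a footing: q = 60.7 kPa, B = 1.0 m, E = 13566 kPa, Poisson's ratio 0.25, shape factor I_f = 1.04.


Using Se = q * B * (1 - nu^2) * I_f / E
1 - nu^2 = 1 - 0.25^2 = 0.9375
Se = 60.7 * 1.0 * 0.9375 * 1.04 / 13566
Se = 0.004363 m
Convert to mm: Se = 0.004363 * 1000 = 4.363 mm


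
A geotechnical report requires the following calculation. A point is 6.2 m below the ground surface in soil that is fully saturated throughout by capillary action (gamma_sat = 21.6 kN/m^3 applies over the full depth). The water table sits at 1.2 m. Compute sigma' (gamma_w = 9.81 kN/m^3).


Total stress = gamma_sat * depth
sigma = 21.6 * 6.2 = 133.92 kPa
Pore water pressure u = gamma_w * (depth - d_wt)
u = 9.81 * (6.2 - 1.2) = 49.05 kPa
Effective stress = sigma - u
sigma' = 133.92 - 49.05 = 84.87 kPa


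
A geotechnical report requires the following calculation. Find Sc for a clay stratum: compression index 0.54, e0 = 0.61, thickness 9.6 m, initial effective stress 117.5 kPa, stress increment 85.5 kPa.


Using Sc = Cc * H / (1 + e0) * log10((sigma0 + delta_sigma) / sigma0)
Stress ratio = (117.5 + 85.5) / 117.5 = 1.72766
log10(1.72766) = 0.237458
Cc * H / (1 + e0) = 0.54 * 9.6 / (1 + 0.61) = 3.21988
Sc = 3.21988 * 0.237458
Sc = 0.7646 m


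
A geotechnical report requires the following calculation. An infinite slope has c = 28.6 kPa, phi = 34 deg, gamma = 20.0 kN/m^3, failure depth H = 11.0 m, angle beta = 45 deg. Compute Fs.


Result: 0.935

Derivation:
Using Fs = c / (gamma*H*sin(beta)*cos(beta)) + tan(phi)/tan(beta)
Cohesion contribution = 28.6 / (20.0*11.0*sin(45)*cos(45))
Cohesion contribution = 0.26
Friction contribution = tan(34)/tan(45) = 0.674509
Fs = 0.26 + 0.674509
Fs = 0.935


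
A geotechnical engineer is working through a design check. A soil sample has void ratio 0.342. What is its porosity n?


Using the relation n = e / (1 + e)
n = 0.342 / (1 + 0.342)
n = 0.342 / 1.342
n = 0.2548


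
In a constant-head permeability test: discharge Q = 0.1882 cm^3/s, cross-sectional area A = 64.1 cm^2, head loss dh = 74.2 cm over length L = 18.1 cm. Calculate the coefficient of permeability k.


Compute hydraulic gradient:
i = dh / L = 74.2 / 18.1 = 4.09945
Then apply Darcy's law:
k = Q / (A * i)
k = 0.1882 / (64.1 * 4.09945)
k = 0.1882 / 262.775
k = 0.000716 cm/s


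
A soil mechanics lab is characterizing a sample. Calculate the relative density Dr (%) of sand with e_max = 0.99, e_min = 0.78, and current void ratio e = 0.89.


Using Dr = (e_max - e) / (e_max - e_min) * 100
e_max - e = 0.99 - 0.89 = 0.1
e_max - e_min = 0.99 - 0.78 = 0.21
Dr = 0.1 / 0.21 * 100
Dr = 47.62 %


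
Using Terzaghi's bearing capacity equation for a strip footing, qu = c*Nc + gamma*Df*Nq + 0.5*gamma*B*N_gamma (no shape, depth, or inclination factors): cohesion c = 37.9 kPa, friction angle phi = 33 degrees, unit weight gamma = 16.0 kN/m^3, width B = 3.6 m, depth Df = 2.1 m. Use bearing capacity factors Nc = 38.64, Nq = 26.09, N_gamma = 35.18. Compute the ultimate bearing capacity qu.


Result: 3354.26 kPa

Derivation:
Compute qu = c*Nc + gamma*Df*Nq + 0.5*gamma*B*N_gamma
Term 1: 37.9 * 38.64 = 1464.456
Term 2: 16.0 * 2.1 * 26.09 = 876.624
Term 3: 0.5 * 16.0 * 3.6 * 35.18 = 1013.184
qu = 1464.456 + 876.624 + 1013.184
qu = 3354.26 kPa


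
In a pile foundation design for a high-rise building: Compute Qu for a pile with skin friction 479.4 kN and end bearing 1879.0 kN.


Result: 2358.4 kN

Derivation:
Using Qu = Qf + Qb
Qu = 479.4 + 1879.0
Qu = 2358.4 kN


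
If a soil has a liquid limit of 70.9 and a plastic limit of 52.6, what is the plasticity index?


Result: 18.3

Derivation:
Using PI = LL - PL
PI = 70.9 - 52.6
PI = 18.3


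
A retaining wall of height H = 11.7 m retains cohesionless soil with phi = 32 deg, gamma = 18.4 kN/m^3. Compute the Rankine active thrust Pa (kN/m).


Compute active earth pressure coefficient:
Ka = tan^2(45 - phi/2) = tan^2(29.0) = 0.307259
Compute active force:
Pa = 0.5 * Ka * gamma * H^2
Pa = 0.5 * 0.307259 * 18.4 * 11.7^2
Pa = 386.96 kN/m


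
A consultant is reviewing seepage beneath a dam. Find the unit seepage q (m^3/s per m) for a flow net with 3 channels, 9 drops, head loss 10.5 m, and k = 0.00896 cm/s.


Convert k to m/s for unit consistency with H:
k = 0.00896 cm/s = 0.00896 / 100 m/s = 8.96e-05 m/s
Using q = k * H * Nf / Nd
Nf / Nd = 3 / 9 = 0.3333
q = 8.96e-05 * 10.5 * 0.3333
q = 0.0003136 m^3/s per m


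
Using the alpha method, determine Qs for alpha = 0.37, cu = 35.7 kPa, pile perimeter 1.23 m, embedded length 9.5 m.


Using Qs = alpha * cu * perimeter * L
Qs = 0.37 * 35.7 * 1.23 * 9.5
Qs = 154.35 kN


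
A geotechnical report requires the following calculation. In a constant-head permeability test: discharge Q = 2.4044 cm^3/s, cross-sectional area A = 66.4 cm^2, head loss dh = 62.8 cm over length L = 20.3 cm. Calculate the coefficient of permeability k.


Result: 0.011705 cm/s

Derivation:
Compute hydraulic gradient:
i = dh / L = 62.8 / 20.3 = 3.0936
Then apply Darcy's law:
k = Q / (A * i)
k = 2.4044 / (66.4 * 3.0936)
k = 2.4044 / 205.415
k = 0.011705 cm/s


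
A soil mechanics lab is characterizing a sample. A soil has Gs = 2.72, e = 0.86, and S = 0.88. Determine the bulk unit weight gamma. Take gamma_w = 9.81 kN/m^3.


Result: 18.337 kN/m^3

Derivation:
Using gamma = gamma_w * (Gs + S*e) / (1 + e)
Numerator: Gs + S*e = 2.72 + 0.88*0.86 = 3.4768
Denominator: 1 + e = 1 + 0.86 = 1.86
gamma = 9.81 * 3.4768 / 1.86
gamma = 18.337 kN/m^3


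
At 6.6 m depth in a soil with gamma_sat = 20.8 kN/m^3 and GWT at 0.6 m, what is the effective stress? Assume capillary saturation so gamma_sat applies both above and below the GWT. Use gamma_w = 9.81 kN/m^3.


Total stress = gamma_sat * depth
sigma = 20.8 * 6.6 = 137.28 kPa
Pore water pressure u = gamma_w * (depth - d_wt)
u = 9.81 * (6.6 - 0.6) = 58.86 kPa
Effective stress = sigma - u
sigma' = 137.28 - 58.86 = 78.42 kPa


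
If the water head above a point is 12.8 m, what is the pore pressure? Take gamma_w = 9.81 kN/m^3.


Result: 125.57 kPa

Derivation:
Using u = gamma_w * h_w
u = 9.81 * 12.8
u = 125.57 kPa


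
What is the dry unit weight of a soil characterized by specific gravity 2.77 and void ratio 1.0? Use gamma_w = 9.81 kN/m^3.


Using gamma_d = Gs * gamma_w / (1 + e)
gamma_d = 2.77 * 9.81 / (1 + 1.0)
gamma_d = 2.77 * 9.81 / 2.0
gamma_d = 13.587 kN/m^3


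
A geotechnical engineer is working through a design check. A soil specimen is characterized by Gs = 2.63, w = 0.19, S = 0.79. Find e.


Result: 0.6325

Derivation:
Using the relation e = Gs * w / S
e = 2.63 * 0.19 / 0.79
e = 0.6325


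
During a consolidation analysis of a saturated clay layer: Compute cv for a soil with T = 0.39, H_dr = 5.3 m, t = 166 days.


Result: 0.06599 m^2/day

Derivation:
Using cv = T * H_dr^2 / t
H_dr^2 = 5.3^2 = 28.09
cv = 0.39 * 28.09 / 166
cv = 0.06599 m^2/day


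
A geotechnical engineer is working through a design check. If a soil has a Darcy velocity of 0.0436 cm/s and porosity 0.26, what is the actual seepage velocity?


Result: 0.16769 cm/s

Derivation:
Using v_s = v_d / n
v_s = 0.0436 / 0.26
v_s = 0.16769 cm/s


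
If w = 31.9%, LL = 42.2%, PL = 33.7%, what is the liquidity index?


First compute the plasticity index:
PI = LL - PL = 42.2 - 33.7 = 8.5
Then compute the liquidity index:
LI = (w - PL) / PI
LI = (31.9 - 33.7) / 8.5
LI = -0.212


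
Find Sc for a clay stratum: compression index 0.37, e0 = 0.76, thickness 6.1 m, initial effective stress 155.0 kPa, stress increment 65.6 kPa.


Result: 0.1966 m

Derivation:
Using Sc = Cc * H / (1 + e0) * log10((sigma0 + delta_sigma) / sigma0)
Stress ratio = (155.0 + 65.6) / 155.0 = 1.42323
log10(1.42323) = 0.153274
Cc * H / (1 + e0) = 0.37 * 6.1 / (1 + 0.76) = 1.28239
Sc = 1.28239 * 0.153274
Sc = 0.1966 m


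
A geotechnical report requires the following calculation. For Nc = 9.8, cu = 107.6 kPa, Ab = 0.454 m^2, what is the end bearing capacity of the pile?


Using Qb = Nc * cu * Ab
Qb = 9.8 * 107.6 * 0.454
Qb = 478.73 kN


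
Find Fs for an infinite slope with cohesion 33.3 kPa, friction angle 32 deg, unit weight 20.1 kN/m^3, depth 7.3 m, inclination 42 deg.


Using Fs = c / (gamma*H*sin(beta)*cos(beta)) + tan(phi)/tan(beta)
Cohesion contribution = 33.3 / (20.1*7.3*sin(42)*cos(42))
Cohesion contribution = 0.456395
Friction contribution = tan(32)/tan(42) = 0.693988
Fs = 0.456395 + 0.693988
Fs = 1.15


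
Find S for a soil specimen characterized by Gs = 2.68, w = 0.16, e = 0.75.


Result: 0.5717

Derivation:
Using S = Gs * w / e
S = 2.68 * 0.16 / 0.75
S = 0.5717


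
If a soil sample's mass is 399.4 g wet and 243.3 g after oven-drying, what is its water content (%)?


Using w = (m_wet - m_dry) / m_dry * 100
m_wet - m_dry = 399.4 - 243.3 = 156.1 g
w = 156.1 / 243.3 * 100
w = 64.16 %


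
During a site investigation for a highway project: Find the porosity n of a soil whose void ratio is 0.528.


Using the relation n = e / (1 + e)
n = 0.528 / (1 + 0.528)
n = 0.528 / 1.528
n = 0.3455


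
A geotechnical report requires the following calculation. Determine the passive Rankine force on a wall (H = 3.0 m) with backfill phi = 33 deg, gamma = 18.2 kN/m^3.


Result: 277.81 kN/m

Derivation:
Compute passive earth pressure coefficient:
Kp = tan^2(45 + phi/2) = tan^2(61.5) = 3.39212
Compute passive force:
Pp = 0.5 * Kp * gamma * H^2
Pp = 0.5 * 3.39212 * 18.2 * 3.0^2
Pp = 277.81 kN/m


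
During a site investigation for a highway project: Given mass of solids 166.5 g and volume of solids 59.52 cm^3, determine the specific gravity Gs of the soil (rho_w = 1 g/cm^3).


Using Gs = m_s / (V_s * rho_w)
Since rho_w = 1 g/cm^3:
Gs = 166.5 / 59.52
Gs = 2.797


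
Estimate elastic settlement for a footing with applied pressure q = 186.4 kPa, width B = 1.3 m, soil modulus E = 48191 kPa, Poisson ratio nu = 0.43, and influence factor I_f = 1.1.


Using Se = q * B * (1 - nu^2) * I_f / E
1 - nu^2 = 1 - 0.43^2 = 0.8151
Se = 186.4 * 1.3 * 0.8151 * 1.1 / 48191
Se = 0.004508 m
Convert to mm: Se = 0.004508 * 1000 = 4.508 mm


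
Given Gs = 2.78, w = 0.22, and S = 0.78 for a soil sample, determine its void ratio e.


Using the relation e = Gs * w / S
e = 2.78 * 0.22 / 0.78
e = 0.7841


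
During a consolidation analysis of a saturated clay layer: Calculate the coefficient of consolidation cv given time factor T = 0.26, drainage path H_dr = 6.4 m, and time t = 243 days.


Using cv = T * H_dr^2 / t
H_dr^2 = 6.4^2 = 40.96
cv = 0.26 * 40.96 / 243
cv = 0.04383 m^2/day


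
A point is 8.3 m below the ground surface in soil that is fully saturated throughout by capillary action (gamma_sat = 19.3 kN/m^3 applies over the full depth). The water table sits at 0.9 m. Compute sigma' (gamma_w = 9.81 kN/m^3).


Result: 87.6 kPa

Derivation:
Total stress = gamma_sat * depth
sigma = 19.3 * 8.3 = 160.19 kPa
Pore water pressure u = gamma_w * (depth - d_wt)
u = 9.81 * (8.3 - 0.9) = 72.594 kPa
Effective stress = sigma - u
sigma' = 160.19 - 72.594 = 87.6 kPa


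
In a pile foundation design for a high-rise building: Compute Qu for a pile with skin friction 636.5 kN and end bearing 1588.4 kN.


Using Qu = Qf + Qb
Qu = 636.5 + 1588.4
Qu = 2224.9 kN


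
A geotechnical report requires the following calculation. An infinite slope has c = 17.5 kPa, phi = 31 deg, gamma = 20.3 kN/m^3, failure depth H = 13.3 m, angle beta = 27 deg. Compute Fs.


Using Fs = c / (gamma*H*sin(beta)*cos(beta)) + tan(phi)/tan(beta)
Cohesion contribution = 17.5 / (20.3*13.3*sin(27)*cos(27))
Cohesion contribution = 0.160237
Friction contribution = tan(31)/tan(27) = 1.17926
Fs = 0.160237 + 1.17926
Fs = 1.339


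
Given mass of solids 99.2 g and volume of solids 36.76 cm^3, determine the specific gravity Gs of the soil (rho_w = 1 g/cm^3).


Using Gs = m_s / (V_s * rho_w)
Since rho_w = 1 g/cm^3:
Gs = 99.2 / 36.76
Gs = 2.699


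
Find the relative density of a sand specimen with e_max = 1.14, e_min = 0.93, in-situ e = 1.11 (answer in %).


Result: 14.29 %

Derivation:
Using Dr = (e_max - e) / (e_max - e_min) * 100
e_max - e = 1.14 - 1.11 = 0.03
e_max - e_min = 1.14 - 0.93 = 0.21
Dr = 0.03 / 0.21 * 100
Dr = 14.29 %


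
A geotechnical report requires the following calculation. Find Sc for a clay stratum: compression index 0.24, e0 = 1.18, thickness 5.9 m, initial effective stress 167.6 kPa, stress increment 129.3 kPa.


Using Sc = Cc * H / (1 + e0) * log10((sigma0 + delta_sigma) / sigma0)
Stress ratio = (167.6 + 129.3) / 167.6 = 1.77148
log10(1.77148) = 0.248336
Cc * H / (1 + e0) = 0.24 * 5.9 / (1 + 1.18) = 0.649541
Sc = 0.649541 * 0.248336
Sc = 0.1613 m


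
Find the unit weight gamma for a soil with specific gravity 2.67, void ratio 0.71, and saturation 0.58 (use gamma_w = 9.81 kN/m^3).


Using gamma = gamma_w * (Gs + S*e) / (1 + e)
Numerator: Gs + S*e = 2.67 + 0.58*0.71 = 3.0818
Denominator: 1 + e = 1 + 0.71 = 1.71
gamma = 9.81 * 3.0818 / 1.71
gamma = 17.68 kN/m^3


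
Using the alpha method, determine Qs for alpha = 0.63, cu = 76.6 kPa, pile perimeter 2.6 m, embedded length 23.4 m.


Result: 2936.02 kN

Derivation:
Using Qs = alpha * cu * perimeter * L
Qs = 0.63 * 76.6 * 2.6 * 23.4
Qs = 2936.02 kN


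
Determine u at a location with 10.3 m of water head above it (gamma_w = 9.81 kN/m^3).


Using u = gamma_w * h_w
u = 9.81 * 10.3
u = 101.04 kPa


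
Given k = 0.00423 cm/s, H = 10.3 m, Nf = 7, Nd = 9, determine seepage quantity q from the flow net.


Convert k to m/s for unit consistency with H:
k = 0.00423 cm/s = 0.00423 / 100 m/s = 4.23e-05 m/s
Using q = k * H * Nf / Nd
Nf / Nd = 7 / 9 = 0.7778
q = 4.23e-05 * 10.3 * 0.7778
q = 0.0003389 m^3/s per m


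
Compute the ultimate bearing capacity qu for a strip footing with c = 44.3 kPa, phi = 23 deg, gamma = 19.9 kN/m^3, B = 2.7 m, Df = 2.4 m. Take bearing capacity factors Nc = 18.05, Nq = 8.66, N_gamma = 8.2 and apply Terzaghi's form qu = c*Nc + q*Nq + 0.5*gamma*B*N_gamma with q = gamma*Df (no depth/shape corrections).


Compute qu = c*Nc + gamma*Df*Nq + 0.5*gamma*B*N_gamma
Term 1: 44.3 * 18.05 = 799.615
Term 2: 19.9 * 2.4 * 8.66 = 413.6016
Term 3: 0.5 * 19.9 * 2.7 * 8.2 = 220.293
qu = 799.615 + 413.6016 + 220.293
qu = 1433.51 kPa


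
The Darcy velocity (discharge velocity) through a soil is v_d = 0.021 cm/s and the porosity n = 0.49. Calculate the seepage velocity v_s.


Using v_s = v_d / n
v_s = 0.021 / 0.49
v_s = 0.04286 cm/s


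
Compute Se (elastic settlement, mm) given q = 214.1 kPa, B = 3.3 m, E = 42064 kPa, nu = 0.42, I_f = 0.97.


Using Se = q * B * (1 - nu^2) * I_f / E
1 - nu^2 = 1 - 0.42^2 = 0.8236
Se = 214.1 * 3.3 * 0.8236 * 0.97 / 42064
Se = 0.013419 m
Convert to mm: Se = 0.013419 * 1000 = 13.419 mm


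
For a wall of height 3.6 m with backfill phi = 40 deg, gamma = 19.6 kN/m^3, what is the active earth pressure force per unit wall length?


Compute active earth pressure coefficient:
Ka = tan^2(45 - phi/2) = tan^2(25.0) = 0.217443
Compute active force:
Pa = 0.5 * Ka * gamma * H^2
Pa = 0.5 * 0.217443 * 19.6 * 3.6^2
Pa = 27.62 kN/m


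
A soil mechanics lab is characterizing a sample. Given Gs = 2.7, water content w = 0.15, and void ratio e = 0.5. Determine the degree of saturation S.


Using S = Gs * w / e
S = 2.7 * 0.15 / 0.5
S = 0.81


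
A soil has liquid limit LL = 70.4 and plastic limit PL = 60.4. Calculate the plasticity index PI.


Using PI = LL - PL
PI = 70.4 - 60.4
PI = 10.0


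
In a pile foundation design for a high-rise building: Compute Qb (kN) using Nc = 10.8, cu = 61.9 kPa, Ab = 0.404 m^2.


Using Qb = Nc * cu * Ab
Qb = 10.8 * 61.9 * 0.404
Qb = 270.08 kN


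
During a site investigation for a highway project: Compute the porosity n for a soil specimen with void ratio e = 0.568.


Using the relation n = e / (1 + e)
n = 0.568 / (1 + 0.568)
n = 0.568 / 1.568
n = 0.3622


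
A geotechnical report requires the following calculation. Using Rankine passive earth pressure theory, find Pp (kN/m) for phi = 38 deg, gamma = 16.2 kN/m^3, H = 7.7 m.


Result: 2018.84 kN/m

Derivation:
Compute passive earth pressure coefficient:
Kp = tan^2(45 + phi/2) = tan^2(64.0) = 4.203746
Compute passive force:
Pp = 0.5 * Kp * gamma * H^2
Pp = 0.5 * 4.203746 * 16.2 * 7.7^2
Pp = 2018.84 kN/m


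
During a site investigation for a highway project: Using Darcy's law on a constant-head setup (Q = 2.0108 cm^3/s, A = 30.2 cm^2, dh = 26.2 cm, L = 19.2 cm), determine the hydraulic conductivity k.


Compute hydraulic gradient:
i = dh / L = 26.2 / 19.2 = 1.36458
Then apply Darcy's law:
k = Q / (A * i)
k = 2.0108 / (30.2 * 1.36458)
k = 2.0108 / 41.2104
k = 0.048793 cm/s


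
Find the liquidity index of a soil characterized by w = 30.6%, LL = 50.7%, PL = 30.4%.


Result: 0.01

Derivation:
First compute the plasticity index:
PI = LL - PL = 50.7 - 30.4 = 20.3
Then compute the liquidity index:
LI = (w - PL) / PI
LI = (30.6 - 30.4) / 20.3
LI = 0.01


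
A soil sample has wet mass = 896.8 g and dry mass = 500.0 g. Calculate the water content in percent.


Result: 79.36 %

Derivation:
Using w = (m_wet - m_dry) / m_dry * 100
m_wet - m_dry = 896.8 - 500.0 = 396.8 g
w = 396.8 / 500.0 * 100
w = 79.36 %


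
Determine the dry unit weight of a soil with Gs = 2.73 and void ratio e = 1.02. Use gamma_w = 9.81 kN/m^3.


Using gamma_d = Gs * gamma_w / (1 + e)
gamma_d = 2.73 * 9.81 / (1 + 1.02)
gamma_d = 2.73 * 9.81 / 2.02
gamma_d = 13.258 kN/m^3


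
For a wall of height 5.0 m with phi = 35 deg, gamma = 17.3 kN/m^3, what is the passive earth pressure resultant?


Compute passive earth pressure coefficient:
Kp = tan^2(45 + phi/2) = tan^2(62.5) = 3.690172
Compute passive force:
Pp = 0.5 * Kp * gamma * H^2
Pp = 0.5 * 3.690172 * 17.3 * 5.0^2
Pp = 798.0 kN/m


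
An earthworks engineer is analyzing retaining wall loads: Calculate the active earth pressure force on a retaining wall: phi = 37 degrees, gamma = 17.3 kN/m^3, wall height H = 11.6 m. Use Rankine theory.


Compute active earth pressure coefficient:
Ka = tan^2(45 - phi/2) = tan^2(26.5) = 0.248584
Compute active force:
Pa = 0.5 * Ka * gamma * H^2
Pa = 0.5 * 0.248584 * 17.3 * 11.6^2
Pa = 289.34 kN/m


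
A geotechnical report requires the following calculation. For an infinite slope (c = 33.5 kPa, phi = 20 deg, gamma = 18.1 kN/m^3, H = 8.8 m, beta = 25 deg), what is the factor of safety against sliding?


Using Fs = c / (gamma*H*sin(beta)*cos(beta)) + tan(phi)/tan(beta)
Cohesion contribution = 33.5 / (18.1*8.8*sin(25)*cos(25))
Cohesion contribution = 0.54911
Friction contribution = tan(20)/tan(25) = 0.780537
Fs = 0.54911 + 0.780537
Fs = 1.33


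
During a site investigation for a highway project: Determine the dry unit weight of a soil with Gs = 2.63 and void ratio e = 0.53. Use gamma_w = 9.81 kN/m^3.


Result: 16.863 kN/m^3

Derivation:
Using gamma_d = Gs * gamma_w / (1 + e)
gamma_d = 2.63 * 9.81 / (1 + 0.53)
gamma_d = 2.63 * 9.81 / 1.53
gamma_d = 16.863 kN/m^3


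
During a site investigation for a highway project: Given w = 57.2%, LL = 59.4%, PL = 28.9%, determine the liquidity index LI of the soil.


First compute the plasticity index:
PI = LL - PL = 59.4 - 28.9 = 30.5
Then compute the liquidity index:
LI = (w - PL) / PI
LI = (57.2 - 28.9) / 30.5
LI = 0.928


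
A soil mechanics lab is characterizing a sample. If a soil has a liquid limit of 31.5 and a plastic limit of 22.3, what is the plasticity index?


Result: 9.2

Derivation:
Using PI = LL - PL
PI = 31.5 - 22.3
PI = 9.2


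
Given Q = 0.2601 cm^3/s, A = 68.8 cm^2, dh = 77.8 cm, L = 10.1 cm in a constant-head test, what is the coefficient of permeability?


Result: 0.000491 cm/s

Derivation:
Compute hydraulic gradient:
i = dh / L = 77.8 / 10.1 = 7.70297
Then apply Darcy's law:
k = Q / (A * i)
k = 0.2601 / (68.8 * 7.70297)
k = 0.2601 / 529.964
k = 0.000491 cm/s


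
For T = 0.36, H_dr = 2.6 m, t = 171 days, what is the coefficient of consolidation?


Using cv = T * H_dr^2 / t
H_dr^2 = 2.6^2 = 6.76
cv = 0.36 * 6.76 / 171
cv = 0.01423 m^2/day


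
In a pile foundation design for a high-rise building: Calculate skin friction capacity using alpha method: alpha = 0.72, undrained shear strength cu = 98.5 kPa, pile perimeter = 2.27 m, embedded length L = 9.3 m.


Using Qs = alpha * cu * perimeter * L
Qs = 0.72 * 98.5 * 2.27 * 9.3
Qs = 1497.19 kN


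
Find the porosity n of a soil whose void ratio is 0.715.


Using the relation n = e / (1 + e)
n = 0.715 / (1 + 0.715)
n = 0.715 / 1.715
n = 0.4169


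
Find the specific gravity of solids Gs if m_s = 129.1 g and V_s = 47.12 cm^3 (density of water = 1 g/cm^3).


Using Gs = m_s / (V_s * rho_w)
Since rho_w = 1 g/cm^3:
Gs = 129.1 / 47.12
Gs = 2.74


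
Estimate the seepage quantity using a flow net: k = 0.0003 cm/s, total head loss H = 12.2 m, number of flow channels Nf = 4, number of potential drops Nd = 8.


Convert k to m/s for unit consistency with H:
k = 0.0003 cm/s = 0.0003 / 100 m/s = 3e-06 m/s
Using q = k * H * Nf / Nd
Nf / Nd = 4 / 8 = 0.5
q = 3e-06 * 12.2 * 0.5
q = 1.83e-05 m^3/s per m


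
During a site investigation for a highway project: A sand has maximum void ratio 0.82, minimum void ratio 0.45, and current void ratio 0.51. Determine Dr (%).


Result: 83.78 %

Derivation:
Using Dr = (e_max - e) / (e_max - e_min) * 100
e_max - e = 0.82 - 0.51 = 0.31
e_max - e_min = 0.82 - 0.45 = 0.37
Dr = 0.31 / 0.37 * 100
Dr = 83.78 %


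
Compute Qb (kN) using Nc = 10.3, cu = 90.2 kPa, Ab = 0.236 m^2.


Using Qb = Nc * cu * Ab
Qb = 10.3 * 90.2 * 0.236
Qb = 219.26 kN


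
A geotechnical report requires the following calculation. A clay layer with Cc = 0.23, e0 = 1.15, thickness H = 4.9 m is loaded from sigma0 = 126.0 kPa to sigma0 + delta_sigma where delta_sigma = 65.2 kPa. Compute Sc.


Using Sc = Cc * H / (1 + e0) * log10((sigma0 + delta_sigma) / sigma0)
Stress ratio = (126.0 + 65.2) / 126.0 = 1.51746
log10(1.51746) = 0.181117
Cc * H / (1 + e0) = 0.23 * 4.9 / (1 + 1.15) = 0.524186
Sc = 0.524186 * 0.181117
Sc = 0.0949 m


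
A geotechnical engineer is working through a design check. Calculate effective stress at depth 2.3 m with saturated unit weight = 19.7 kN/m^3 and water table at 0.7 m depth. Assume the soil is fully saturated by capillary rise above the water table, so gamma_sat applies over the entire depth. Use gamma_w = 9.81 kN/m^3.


Total stress = gamma_sat * depth
sigma = 19.7 * 2.3 = 45.31 kPa
Pore water pressure u = gamma_w * (depth - d_wt)
u = 9.81 * (2.3 - 0.7) = 15.696 kPa
Effective stress = sigma - u
sigma' = 45.31 - 15.696 = 29.61 kPa


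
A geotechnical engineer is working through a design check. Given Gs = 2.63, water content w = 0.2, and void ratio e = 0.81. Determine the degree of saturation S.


Using S = Gs * w / e
S = 2.63 * 0.2 / 0.81
S = 0.6494


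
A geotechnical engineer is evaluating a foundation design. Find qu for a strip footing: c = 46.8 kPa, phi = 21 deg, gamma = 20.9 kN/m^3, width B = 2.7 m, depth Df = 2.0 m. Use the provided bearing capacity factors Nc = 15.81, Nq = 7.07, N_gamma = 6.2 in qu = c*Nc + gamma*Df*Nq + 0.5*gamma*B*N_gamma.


Compute qu = c*Nc + gamma*Df*Nq + 0.5*gamma*B*N_gamma
Term 1: 46.8 * 15.81 = 739.908
Term 2: 20.9 * 2.0 * 7.07 = 295.526
Term 3: 0.5 * 20.9 * 2.7 * 6.2 = 174.933
qu = 739.908 + 295.526 + 174.933
qu = 1210.37 kPa
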